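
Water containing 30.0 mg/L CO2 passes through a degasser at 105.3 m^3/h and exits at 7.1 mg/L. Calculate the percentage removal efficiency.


CO2_out / CO2_in = 7.1 / 30.0 = 0.23666667
Fraction remaining = 0.23666667
efficiency = (1 - 0.23666667) * 100 = 76.3333 %

76.3333 %


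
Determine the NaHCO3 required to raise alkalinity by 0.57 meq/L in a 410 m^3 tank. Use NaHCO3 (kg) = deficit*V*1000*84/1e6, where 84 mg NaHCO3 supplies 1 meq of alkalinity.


Tank volume in L = 410 m^3 * 1000 = 410000 L
Total meq required = 0.57 meq/L * 410000 L = 233700 meq
NaHCO3 mass = 233700 meq * 84 mg/meq / 1e6 = 19.6308 kg

19.6308 kg


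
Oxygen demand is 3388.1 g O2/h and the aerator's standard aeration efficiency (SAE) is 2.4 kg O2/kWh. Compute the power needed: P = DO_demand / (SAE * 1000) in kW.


SAE in g O2/kWh = 2.4 * 1000 = 2400 g/kWh
P = DO_demand / SAE_g = 3388.1 / 2400 = 1.41171 kW

1.41171 kW


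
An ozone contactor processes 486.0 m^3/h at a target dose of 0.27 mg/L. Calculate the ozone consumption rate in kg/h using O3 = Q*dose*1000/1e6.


O3 demand (mg/h) = Q * dose * 1000 = 486.0 * 0.27 * 1000 = 131220 mg/h
Convert mg to kg: 131220 / 1e6 = 0.13122 kg/h

0.13122 kg/h


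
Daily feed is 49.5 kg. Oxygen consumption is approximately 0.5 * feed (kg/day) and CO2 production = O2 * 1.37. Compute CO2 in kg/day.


O2 = 49.5 * 0.5 = 24.75
CO2 = 24.75 * 1.37 = 33.9075

33.9075 kg/day


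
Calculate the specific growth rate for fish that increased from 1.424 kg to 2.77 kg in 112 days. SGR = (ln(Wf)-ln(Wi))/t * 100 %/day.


ln(W_f) = ln(2.77) = 1.0188473
ln(W_i) = ln(1.424) = 0.35346981
ln(W_f) - ln(W_i) = 1.0188473 - 0.35346981 = 0.66537749
SGR = 0.66537749 / 112 * 100 = 0.594087 %/day

0.594087 %/day


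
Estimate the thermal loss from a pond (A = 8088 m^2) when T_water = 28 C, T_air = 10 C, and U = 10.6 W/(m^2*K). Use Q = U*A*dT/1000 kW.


Temperature difference dT = 28 - 10 = 18 K
Heat loss (W) = U * A * dT = 10.6 * 8088 * 18 = 1543190.4 W
Convert to kW: 1543190.4 / 1000 = 1543.1904 kW

1543.1904 kW


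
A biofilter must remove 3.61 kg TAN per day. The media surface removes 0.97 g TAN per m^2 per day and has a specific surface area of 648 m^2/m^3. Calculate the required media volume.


A = 3.61*1000 / 0.97 = 3721.6495 m^2
V = 3721.6495 / 648 = 5.74329

5.74329 m^3


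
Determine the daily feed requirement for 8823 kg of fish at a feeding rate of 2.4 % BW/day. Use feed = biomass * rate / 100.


Feeding rate fraction = 2.4% / 100 = 0.024
Daily feed = 8823 kg * 0.024 = 211.752 kg/day

211.752 kg/day


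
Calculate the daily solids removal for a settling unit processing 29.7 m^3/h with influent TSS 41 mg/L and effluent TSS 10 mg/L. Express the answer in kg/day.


Concentration drop: TSS_in - TSS_out = 41 - 10 = 31 mg/L
Hourly solids removed = Q * dTSS = 29.7 m^3/h * 31 mg/L = 920.7 g/h  (m^3/h * mg/L = g/h)
Daily solids removed = 920.7 * 24 = 22096.8 g/day
Convert g to kg: 22096.8 / 1000 = 22.0968 kg/day

22.0968 kg/day


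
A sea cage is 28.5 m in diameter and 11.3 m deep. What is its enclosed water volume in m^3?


r = d/2 = 28.5/2 = 14.25 m
Base area = pi*r^2 = pi*14.25^2 = 637.93966 m^2
Volume = 637.93966 * 11.3 = 7208.72 m^3

7208.72 m^3


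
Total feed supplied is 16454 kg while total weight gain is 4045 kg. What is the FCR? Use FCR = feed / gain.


FCR = feed consumed / weight gained
FCR = 16454 kg / 4045 kg = 4.06774

4.06774


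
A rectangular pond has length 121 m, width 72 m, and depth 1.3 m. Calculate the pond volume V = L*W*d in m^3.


Base area = L * W = 121 * 72 = 8712 m^2
Volume = area * depth = 8712 * 1.3 = 11325.6 m^3

11325.6 m^3


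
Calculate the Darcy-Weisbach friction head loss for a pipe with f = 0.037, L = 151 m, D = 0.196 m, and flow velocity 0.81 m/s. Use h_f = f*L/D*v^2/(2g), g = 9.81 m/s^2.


v^2 = 0.81^2 = 0.6561 m^2/s^2
L/D = 151/0.196 = 770.40816
h_f = f*(L/D)*v^2/(2g) = 0.037 * 770.40816 * 0.6561 / 19.62 = 0.953221 m

0.953221 m


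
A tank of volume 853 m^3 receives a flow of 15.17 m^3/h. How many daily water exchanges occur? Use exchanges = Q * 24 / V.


Daily flow volume = 15.17 m^3/h * 24 h = 364.08 m^3/day
Exchanges = daily flow / tank volume = 364.08 / 853 = 0.426823 exchanges/day

0.426823 exchanges/day


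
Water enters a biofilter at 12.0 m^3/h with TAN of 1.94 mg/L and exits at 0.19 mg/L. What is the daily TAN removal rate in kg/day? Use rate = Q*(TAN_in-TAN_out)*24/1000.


Concentration drop: TAN_in - TAN_out = 1.94 - 0.19 = 1.75 mg/L
Hourly TAN removed = Q * dTAN = 12.0 m^3/h * 1.75 mg/L = 21 g/h  (m^3/h * mg/L = g/h)
Daily TAN removed = 21 * 24 = 504 g/day
Convert to kg/day: 504 / 1000 = 0.504 kg/day

0.504 kg/day


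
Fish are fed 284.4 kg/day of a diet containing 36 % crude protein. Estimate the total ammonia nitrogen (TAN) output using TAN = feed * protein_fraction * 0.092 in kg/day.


Protein in feed = 284.4 * 36/100 = 102.384 kg/day
TAN = protein * 0.092 = 102.384 * 0.092 = 9.419328 kg/day

9.419328 kg/day


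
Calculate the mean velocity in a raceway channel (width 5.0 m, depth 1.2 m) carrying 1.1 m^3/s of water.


Cross-sectional area = W * d = 5.0 * 1.2 = 6 m^2
Velocity = Q / A = 1.1 / 6 = 0.183333 m/s

0.183333 m/s


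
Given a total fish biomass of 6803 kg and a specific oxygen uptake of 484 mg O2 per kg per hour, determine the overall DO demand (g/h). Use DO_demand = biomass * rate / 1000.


Total O2 consumption (mg/h) = 6803 kg * 484 mg/(kg*h) = 3292652 mg/h
Convert to g/h: 3292652 / 1000 = 3292.652 g/h

3292.652 g/h


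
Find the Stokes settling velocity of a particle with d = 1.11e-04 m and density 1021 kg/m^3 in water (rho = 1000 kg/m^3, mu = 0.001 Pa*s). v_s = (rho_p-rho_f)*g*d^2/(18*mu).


Density difference: rho_p - rho_f = 1021 - 1000 = 21 kg/m^3
d^2 = (1.11e-04)^2 = 1.2321e-08 m^2
Numerator = (rho_p - rho_f) * g * d^2 = 21 * 9.81 * 1.2321e-08 = 2.5382492e-06
Denominator = 18 * mu = 18 * 0.001 = 0.018
v_s = 2.5382492e-06 / 0.018 = 1.41014e-04 m/s
Check: Re = rho_f * v_s * d / mu = 1000 * 1.41014e-04 * 1.11e-04 / 0.001 = 0.0157 < 1, so Stokes' law applies.

1.41014e-04 m/s


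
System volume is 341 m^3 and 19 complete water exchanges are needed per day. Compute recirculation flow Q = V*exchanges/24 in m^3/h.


Daily recirculation volume = 341 m^3 * 19 = 6479 m^3/day
Flow rate Q = daily volume / 24 h = 6479 / 24 = 269.958 m^3/h

269.958 m^3/h


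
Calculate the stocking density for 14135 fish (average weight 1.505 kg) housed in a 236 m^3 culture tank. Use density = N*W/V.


Total biomass = 14135 fish * 1.505 kg = 21273.175 kg
Density = total biomass / volume = 21273.175 / 236 = 90.1406 kg/m^3

90.1406 kg/m^3


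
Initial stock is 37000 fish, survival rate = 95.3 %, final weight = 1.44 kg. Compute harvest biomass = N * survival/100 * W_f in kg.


Survivors = 37000 * 95.3/100 = 35261 fish
Harvest biomass = survivors * W_f = 35261 * 1.44 = 50775.84 kg

50775.84 kg


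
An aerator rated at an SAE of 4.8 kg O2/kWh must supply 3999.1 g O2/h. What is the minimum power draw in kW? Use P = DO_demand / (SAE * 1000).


SAE in g O2/kWh = 4.8 * 1000 = 4800 g/kWh
P = DO_demand / SAE_g = 3999.1 / 4800 = 0.833146 kW

0.833146 kW


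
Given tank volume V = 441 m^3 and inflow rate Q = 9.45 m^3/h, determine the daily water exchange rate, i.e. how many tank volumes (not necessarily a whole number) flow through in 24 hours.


Daily flow volume = 9.45 m^3/h * 24 h = 226.8 m^3/day
Exchanges = daily flow / tank volume = 226.8 / 441 = 0.514286 exchanges/day

0.514286 exchanges/day


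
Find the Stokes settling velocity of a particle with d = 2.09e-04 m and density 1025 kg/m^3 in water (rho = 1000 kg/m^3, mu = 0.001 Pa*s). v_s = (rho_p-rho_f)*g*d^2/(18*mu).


Density difference: rho_p - rho_f = 1025 - 1000 = 25 kg/m^3
d^2 = (2.09e-04)^2 = 4.3681e-08 m^2
Numerator = (rho_p - rho_f) * g * d^2 = 25 * 9.81 * 4.3681e-08 = 1.0712765e-05
Denominator = 18 * mu = 18 * 0.001 = 0.018
v_s = 1.0712765e-05 / 0.018 = 5.95154e-04 m/s
Check: Re = rho_f * v_s * d / mu = 1000 * 5.95154e-04 * 2.09e-04 / 0.001 = 0.124 < 1, so Stokes' law applies.

5.95154e-04 m/s


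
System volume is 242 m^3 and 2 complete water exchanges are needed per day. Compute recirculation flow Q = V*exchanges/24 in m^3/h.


Daily recirculation volume = 242 m^3 * 2 = 484 m^3/day
Flow rate Q = daily volume / 24 h = 484 / 24 = 20.1667 m^3/h

20.1667 m^3/h


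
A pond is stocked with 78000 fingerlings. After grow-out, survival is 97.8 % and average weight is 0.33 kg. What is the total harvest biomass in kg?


Survivors = 78000 * 97.8/100 = 76284 fish
Harvest biomass = survivors * W_f = 76284 * 0.33 = 25173.72 kg

25173.72 kg


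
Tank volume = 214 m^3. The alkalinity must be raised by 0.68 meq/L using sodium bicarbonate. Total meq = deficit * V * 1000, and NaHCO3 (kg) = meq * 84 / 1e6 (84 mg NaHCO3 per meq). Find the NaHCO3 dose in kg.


Tank volume in L = 214 m^3 * 1000 = 214000 L
Total meq required = 0.68 meq/L * 214000 L = 145520 meq
NaHCO3 mass = 145520 meq * 84 mg/meq / 1e6 = 12.2237 kg

12.2237 kg


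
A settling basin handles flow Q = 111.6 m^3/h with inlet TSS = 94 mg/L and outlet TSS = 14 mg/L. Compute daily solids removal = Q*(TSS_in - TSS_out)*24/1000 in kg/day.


Concentration drop: TSS_in - TSS_out = 94 - 14 = 80 mg/L
Hourly solids removed = Q * dTSS = 111.6 m^3/h * 80 mg/L = 8928 g/h  (m^3/h * mg/L = g/h)
Daily solids removed = 8928 * 24 = 214272 g/day
Convert g to kg: 214272 / 1000 = 214.272 kg/day

214.272 kg/day


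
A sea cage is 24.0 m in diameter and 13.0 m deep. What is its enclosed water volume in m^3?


r = d/2 = 24.0/2 = 12 m
Base area = pi*r^2 = pi*12^2 = 452.38934 m^2
Volume = 452.38934 * 13.0 = 5881.06 m^3

5881.06 m^3


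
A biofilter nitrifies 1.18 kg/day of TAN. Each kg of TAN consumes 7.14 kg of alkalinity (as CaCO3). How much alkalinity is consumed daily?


Alkalinity factor: 7.14 kg CaCO3 consumed per kg TAN nitrified
alk = 1.18 kg TAN * 7.14 = 8.4252 kg CaCO3/day

8.4252 kg CaCO3/day


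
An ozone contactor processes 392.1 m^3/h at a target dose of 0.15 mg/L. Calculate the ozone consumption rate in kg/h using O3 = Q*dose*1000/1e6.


O3 demand (mg/h) = Q * dose * 1000 = 392.1 * 0.15 * 1000 = 58815 mg/h
Convert mg to kg: 58815 / 1e6 = 0.058815 kg/h

0.058815 kg/h


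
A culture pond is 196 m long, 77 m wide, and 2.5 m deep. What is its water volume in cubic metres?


Base area = L * W = 196 * 77 = 15092 m^2
Volume = area * depth = 15092 * 2.5 = 37730 m^3

37730 m^3


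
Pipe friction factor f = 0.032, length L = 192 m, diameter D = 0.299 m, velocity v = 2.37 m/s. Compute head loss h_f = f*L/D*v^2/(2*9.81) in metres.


v^2 = 2.37^2 = 5.6169 m^2/s^2
L/D = 192/0.299 = 642.14047
h_f = f*(L/D)*v^2/(2g) = 0.032 * 642.14047 * 5.6169 / 19.62 = 5.88271 m

5.88271 m


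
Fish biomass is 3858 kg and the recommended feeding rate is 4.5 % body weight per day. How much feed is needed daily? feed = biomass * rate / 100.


Feeding rate fraction = 4.5% / 100 = 0.045
Daily feed = 3858 kg * 0.045 = 173.61 kg/day

173.61 kg/day


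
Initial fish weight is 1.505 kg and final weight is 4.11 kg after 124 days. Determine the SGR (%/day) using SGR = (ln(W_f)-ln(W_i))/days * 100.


ln(W_f) = ln(4.11) = 1.413423
ln(W_i) = ln(1.505) = 0.4087929
ln(W_f) - ln(W_i) = 1.413423 - 0.4087929 = 1.0046301
SGR = 1.0046301 / 124 * 100 = 0.810186 %/day

0.810186 %/day


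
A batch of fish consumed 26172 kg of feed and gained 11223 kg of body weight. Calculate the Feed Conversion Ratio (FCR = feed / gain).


FCR = feed consumed / weight gained
FCR = 26172 kg / 11223 kg = 2.332

2.332


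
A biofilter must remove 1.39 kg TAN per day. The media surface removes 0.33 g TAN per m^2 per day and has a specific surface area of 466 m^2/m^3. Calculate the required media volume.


A = 1.39*1000 / 0.33 = 4212.1212 m^2
V = 4212.1212 / 466 = 9.03889

9.03889 m^3


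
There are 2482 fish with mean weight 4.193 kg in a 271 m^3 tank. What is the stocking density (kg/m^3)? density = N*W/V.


Total biomass = 2482 fish * 4.193 kg = 10407.026 kg
Density = total biomass / volume = 10407.026 / 271 = 38.4023 kg/m^3

38.4023 kg/m^3


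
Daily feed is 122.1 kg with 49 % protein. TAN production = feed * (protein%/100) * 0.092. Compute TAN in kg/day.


Protein in feed = 122.1 * 49/100 = 59.829 kg/day
TAN = protein * 0.092 = 59.829 * 0.092 = 5.504268 kg/day

5.504268 kg/day


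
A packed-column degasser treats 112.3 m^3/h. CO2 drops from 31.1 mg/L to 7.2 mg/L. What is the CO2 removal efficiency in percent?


CO2_out / CO2_in = 7.2 / 31.1 = 0.23151125
Fraction remaining = 0.23151125
efficiency = (1 - 0.23151125) * 100 = 76.8489 %

76.8489 %


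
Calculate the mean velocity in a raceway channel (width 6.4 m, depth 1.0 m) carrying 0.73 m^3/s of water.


Cross-sectional area = W * d = 6.4 * 1.0 = 6.4 m^2
Velocity = Q / A = 0.73 / 6.4 = 0.114062 m/s

0.114062 m/s


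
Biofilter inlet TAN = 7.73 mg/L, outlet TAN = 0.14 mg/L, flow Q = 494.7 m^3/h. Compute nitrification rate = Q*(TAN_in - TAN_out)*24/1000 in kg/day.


Concentration drop: TAN_in - TAN_out = 7.73 - 0.14 = 7.59 mg/L
Hourly TAN removed = Q * dTAN = 494.7 m^3/h * 7.59 mg/L = 3754.773 g/h  (m^3/h * mg/L = g/h)
Daily TAN removed = 3754.773 * 24 = 90114.552 g/day
Convert to kg/day: 90114.552 / 1000 = 90.114552 kg/day

90.114552 kg/day


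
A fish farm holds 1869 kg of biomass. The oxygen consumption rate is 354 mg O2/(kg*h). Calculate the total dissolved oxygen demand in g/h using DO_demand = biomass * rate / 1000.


Total O2 consumption (mg/h) = 1869 kg * 354 mg/(kg*h) = 661626 mg/h
Convert to g/h: 661626 / 1000 = 661.626 g/h

661.626 g/h


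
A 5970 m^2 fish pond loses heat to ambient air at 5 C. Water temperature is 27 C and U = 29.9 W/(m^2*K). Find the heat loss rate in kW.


Temperature difference dT = 27 - 5 = 22 K
Heat loss (W) = U * A * dT = 29.9 * 5970 * 22 = 3927066 W
Convert to kW: 3927066 / 1000 = 3927.066 kW

3927.066 kW


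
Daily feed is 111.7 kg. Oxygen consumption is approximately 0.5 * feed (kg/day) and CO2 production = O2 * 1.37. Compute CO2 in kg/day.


O2 = 111.7 * 0.5 = 55.85
CO2 = 55.85 * 1.37 = 76.5145

76.5145 kg/day


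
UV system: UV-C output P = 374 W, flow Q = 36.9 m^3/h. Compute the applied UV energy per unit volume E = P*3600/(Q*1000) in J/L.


Energy delivered per hour = 374 W * 3600 s = 1346400 J/h
Volume treated per hour = 36.9 m^3/h * 1000 = 36900 L/h
dose = 1346400 / 36900 = 36.4878 J/L

36.4878 J/L


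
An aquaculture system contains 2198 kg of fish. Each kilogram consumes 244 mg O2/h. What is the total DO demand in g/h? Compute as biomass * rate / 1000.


Total O2 consumption (mg/h) = 2198 kg * 244 mg/(kg*h) = 536312 mg/h
Convert to g/h: 536312 / 1000 = 536.312 g/h

536.312 g/h


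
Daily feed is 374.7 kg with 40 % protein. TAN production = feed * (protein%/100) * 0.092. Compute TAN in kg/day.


Protein in feed = 374.7 * 40/100 = 149.88 kg/day
TAN = protein * 0.092 = 149.88 * 0.092 = 13.78896 kg/day

13.78896 kg/day


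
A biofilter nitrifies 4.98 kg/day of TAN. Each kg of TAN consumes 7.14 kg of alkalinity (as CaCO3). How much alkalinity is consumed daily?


Alkalinity factor: 7.14 kg CaCO3 consumed per kg TAN nitrified
alk = 4.98 kg TAN * 7.14 = 35.5572 kg CaCO3/day

35.5572 kg CaCO3/day


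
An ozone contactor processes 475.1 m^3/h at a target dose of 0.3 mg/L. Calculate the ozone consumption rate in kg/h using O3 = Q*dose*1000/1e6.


O3 demand (mg/h) = Q * dose * 1000 = 475.1 * 0.3 * 1000 = 142530 mg/h
Convert mg to kg: 142530 / 1e6 = 0.14253 kg/h

0.14253 kg/h


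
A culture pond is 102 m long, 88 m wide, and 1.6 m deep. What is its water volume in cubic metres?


Base area = L * W = 102 * 88 = 8976 m^2
Volume = area * depth = 8976 * 1.6 = 14361.6 m^3

14361.6 m^3


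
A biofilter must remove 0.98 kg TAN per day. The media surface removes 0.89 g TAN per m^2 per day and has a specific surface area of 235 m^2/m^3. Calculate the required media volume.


A = 0.98*1000 / 0.89 = 1101.1236 m^2
V = 1101.1236 / 235 = 4.68563

4.68563 m^3


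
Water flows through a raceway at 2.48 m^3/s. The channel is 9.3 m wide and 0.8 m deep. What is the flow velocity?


Cross-sectional area = W * d = 9.3 * 0.8 = 7.44 m^2
Velocity = Q / A = 2.48 / 7.44 = 0.333333 m/s

0.333333 m/s


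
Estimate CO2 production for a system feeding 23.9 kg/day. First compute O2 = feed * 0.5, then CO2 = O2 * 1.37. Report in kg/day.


O2 = 23.9 * 0.5 = 11.95
CO2 = 11.95 * 1.37 = 16.3715

16.3715 kg/day


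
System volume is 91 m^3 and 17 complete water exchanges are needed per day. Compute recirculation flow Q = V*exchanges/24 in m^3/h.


Daily recirculation volume = 91 m^3 * 17 = 1547 m^3/day
Flow rate Q = daily volume / 24 h = 1547 / 24 = 64.4583 m^3/h

64.4583 m^3/h


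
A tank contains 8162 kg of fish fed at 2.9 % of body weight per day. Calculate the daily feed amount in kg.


Feeding rate fraction = 2.9% / 100 = 0.029
Daily feed = 8162 kg * 0.029 = 236.698 kg/day

236.698 kg/day


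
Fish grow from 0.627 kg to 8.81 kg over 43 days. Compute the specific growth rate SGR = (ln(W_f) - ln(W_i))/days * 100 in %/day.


ln(W_f) = ln(8.81) = 2.1758874
ln(W_i) = ln(0.627) = -0.46680874
ln(W_f) - ln(W_i) = 2.1758874 - -0.46680874 = 2.6426961
SGR = 2.6426961 / 43 * 100 = 6.1458 %/day

6.1458 %/day


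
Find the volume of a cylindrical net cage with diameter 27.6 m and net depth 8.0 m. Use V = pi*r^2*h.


r = d/2 = 27.6/2 = 13.8 m
Base area = pi*r^2 = pi*13.8^2 = 598.2849 m^2
Volume = 598.2849 * 8.0 = 4786.28 m^3

4786.28 m^3


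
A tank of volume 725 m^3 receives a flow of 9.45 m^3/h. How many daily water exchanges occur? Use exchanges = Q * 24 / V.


Daily flow volume = 9.45 m^3/h * 24 h = 226.8 m^3/day
Exchanges = daily flow / tank volume = 226.8 / 725 = 0.312828 exchanges/day

0.312828 exchanges/day


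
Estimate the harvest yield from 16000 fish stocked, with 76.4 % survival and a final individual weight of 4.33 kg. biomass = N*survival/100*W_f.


Survivors = 16000 * 76.4/100 = 12224 fish
Harvest biomass = survivors * W_f = 12224 * 4.33 = 52929.92 kg

52929.92 kg


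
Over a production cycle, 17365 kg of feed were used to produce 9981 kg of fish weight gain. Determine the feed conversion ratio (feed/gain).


FCR = feed consumed / weight gained
FCR = 17365 kg / 9981 kg = 1.73981

1.73981


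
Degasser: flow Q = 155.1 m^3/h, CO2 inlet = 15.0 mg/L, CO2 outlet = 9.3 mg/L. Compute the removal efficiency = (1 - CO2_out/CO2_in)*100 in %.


CO2_out / CO2_in = 9.3 / 15.0 = 0.62
Fraction remaining = 0.62
efficiency = (1 - 0.62) * 100 = 38 %

38 %


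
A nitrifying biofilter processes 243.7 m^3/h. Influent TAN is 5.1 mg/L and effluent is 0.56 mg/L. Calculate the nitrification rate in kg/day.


Concentration drop: TAN_in - TAN_out = 5.1 - 0.56 = 4.54 mg/L
Hourly TAN removed = Q * dTAN = 243.7 m^3/h * 4.54 mg/L = 1106.398 g/h  (m^3/h * mg/L = g/h)
Daily TAN removed = 1106.398 * 24 = 26553.552 g/day
Convert to kg/day: 26553.552 / 1000 = 26.553552 kg/day

26.553552 kg/day


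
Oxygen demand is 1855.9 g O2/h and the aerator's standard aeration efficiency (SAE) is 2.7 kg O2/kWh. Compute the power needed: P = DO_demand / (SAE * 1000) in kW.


SAE in g O2/kWh = 2.7 * 1000 = 2700 g/kWh
P = DO_demand / SAE_g = 1855.9 / 2700 = 0.68737 kW

0.68737 kW


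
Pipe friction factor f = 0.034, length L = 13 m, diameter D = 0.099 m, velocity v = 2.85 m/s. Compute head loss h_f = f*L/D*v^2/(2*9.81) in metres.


v^2 = 2.85^2 = 8.1225 m^2/s^2
L/D = 13/0.099 = 131.31313
h_f = f*(L/D)*v^2/(2g) = 0.034 * 131.31313 * 8.1225 / 19.62 = 1.84832 m

1.84832 m


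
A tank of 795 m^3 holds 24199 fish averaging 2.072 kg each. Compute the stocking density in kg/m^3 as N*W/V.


Total biomass = 24199 fish * 2.072 kg = 50140.328 kg
Density = total biomass / volume = 50140.328 / 795 = 63.0696 kg/m^3

63.0696 kg/m^3


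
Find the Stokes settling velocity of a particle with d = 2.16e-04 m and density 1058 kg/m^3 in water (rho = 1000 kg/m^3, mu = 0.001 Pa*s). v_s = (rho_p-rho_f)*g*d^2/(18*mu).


Density difference: rho_p - rho_f = 1058 - 1000 = 58 kg/m^3
d^2 = (2.16e-04)^2 = 4.6656e-08 m^2
Numerator = (rho_p - rho_f) * g * d^2 = 58 * 9.81 * 4.6656e-08 = 2.6546331e-05
Denominator = 18 * mu = 18 * 0.001 = 0.018
v_s = 2.6546331e-05 / 0.018 = 0.0014748 m/s
Check: Re = rho_f * v_s * d / mu = 1000 * 0.0014748 * 2.16e-04 / 0.001 = 0.319 < 1, so Stokes' law applies.

0.0014748 m/s


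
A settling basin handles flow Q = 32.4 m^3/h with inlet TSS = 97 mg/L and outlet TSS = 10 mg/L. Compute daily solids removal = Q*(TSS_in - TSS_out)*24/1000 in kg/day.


Concentration drop: TSS_in - TSS_out = 97 - 10 = 87 mg/L
Hourly solids removed = Q * dTSS = 32.4 m^3/h * 87 mg/L = 2818.8 g/h  (m^3/h * mg/L = g/h)
Daily solids removed = 2818.8 * 24 = 67651.2 g/day
Convert g to kg: 67651.2 / 1000 = 67.6512 kg/day

67.6512 kg/day


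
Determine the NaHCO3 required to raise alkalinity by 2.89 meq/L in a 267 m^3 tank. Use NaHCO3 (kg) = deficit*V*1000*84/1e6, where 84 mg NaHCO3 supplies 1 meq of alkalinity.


Tank volume in L = 267 m^3 * 1000 = 267000 L
Total meq required = 2.89 meq/L * 267000 L = 771630 meq
NaHCO3 mass = 771630 meq * 84 mg/meq / 1e6 = 64.8169 kg

64.8169 kg


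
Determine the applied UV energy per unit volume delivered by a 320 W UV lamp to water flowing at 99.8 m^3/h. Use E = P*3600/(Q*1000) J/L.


Energy delivered per hour = 320 W * 3600 s = 1152000 J/h
Volume treated per hour = 99.8 m^3/h * 1000 = 99800 L/h
dose = 1152000 / 99800 = 11.5431 J/L

11.5431 J/L


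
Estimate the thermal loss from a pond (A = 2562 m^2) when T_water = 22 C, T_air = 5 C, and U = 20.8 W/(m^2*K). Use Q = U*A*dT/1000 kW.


Temperature difference dT = 22 - 5 = 17 K
Heat loss (W) = U * A * dT = 20.8 * 2562 * 17 = 905923.2 W
Convert to kW: 905923.2 / 1000 = 905.9232 kW

905.9232 kW


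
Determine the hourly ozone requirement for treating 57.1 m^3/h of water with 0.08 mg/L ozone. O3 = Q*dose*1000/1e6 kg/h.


O3 demand (mg/h) = Q * dose * 1000 = 57.1 * 0.08 * 1000 = 4568 mg/h
Convert mg to kg: 4568 / 1e6 = 0.004568 kg/h

0.004568 kg/h


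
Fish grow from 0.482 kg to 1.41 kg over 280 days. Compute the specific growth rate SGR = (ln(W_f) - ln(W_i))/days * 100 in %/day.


ln(W_f) = ln(1.41) = 0.3435897
ln(W_i) = ln(0.482) = -0.72981116
ln(W_f) - ln(W_i) = 0.3435897 - -0.72981116 = 1.0734009
SGR = 1.0734009 / 280 * 100 = 0.383357 %/day

0.383357 %/day


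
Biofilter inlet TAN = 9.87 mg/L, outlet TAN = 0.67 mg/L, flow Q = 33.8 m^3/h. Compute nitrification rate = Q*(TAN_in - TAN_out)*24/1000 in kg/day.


Concentration drop: TAN_in - TAN_out = 9.87 - 0.67 = 9.2 mg/L
Hourly TAN removed = Q * dTAN = 33.8 m^3/h * 9.2 mg/L = 310.96 g/h  (m^3/h * mg/L = g/h)
Daily TAN removed = 310.96 * 24 = 7463.04 g/day
Convert to kg/day: 7463.04 / 1000 = 7.46304 kg/day

7.46304 kg/day


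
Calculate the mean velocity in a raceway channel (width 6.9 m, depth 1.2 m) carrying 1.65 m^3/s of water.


Cross-sectional area = W * d = 6.9 * 1.2 = 8.28 m^2
Velocity = Q / A = 1.65 / 8.28 = 0.199275 m/s

0.199275 m/s


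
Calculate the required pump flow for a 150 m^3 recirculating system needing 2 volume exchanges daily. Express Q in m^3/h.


Daily recirculation volume = 150 m^3 * 2 = 300 m^3/day
Flow rate Q = daily volume / 24 h = 300 / 24 = 12.5 m^3/h

12.5 m^3/h


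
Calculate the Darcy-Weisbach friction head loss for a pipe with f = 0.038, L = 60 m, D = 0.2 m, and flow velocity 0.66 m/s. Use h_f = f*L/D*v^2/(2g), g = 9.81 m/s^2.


v^2 = 0.66^2 = 0.4356 m^2/s^2
L/D = 60/0.2 = 300
h_f = f*(L/D)*v^2/(2g) = 0.038 * 300 * 0.4356 / 19.62 = 0.253101 m

0.253101 m


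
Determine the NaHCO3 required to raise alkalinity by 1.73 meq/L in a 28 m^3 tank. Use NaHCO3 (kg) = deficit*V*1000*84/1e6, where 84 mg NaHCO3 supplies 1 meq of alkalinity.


Tank volume in L = 28 m^3 * 1000 = 28000 L
Total meq required = 1.73 meq/L * 28000 L = 48440 meq
NaHCO3 mass = 48440 meq * 84 mg/meq / 1e6 = 4.06896 kg

4.06896 kg


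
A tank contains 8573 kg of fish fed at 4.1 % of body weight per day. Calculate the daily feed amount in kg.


Feeding rate fraction = 4.1% / 100 = 0.041
Daily feed = 8573 kg * 0.041 = 351.493 kg/day

351.493 kg/day


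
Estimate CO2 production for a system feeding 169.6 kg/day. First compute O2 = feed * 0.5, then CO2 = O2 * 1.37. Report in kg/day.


O2 = 169.6 * 0.5 = 84.8
CO2 = 84.8 * 1.37 = 116.176

116.176 kg/day


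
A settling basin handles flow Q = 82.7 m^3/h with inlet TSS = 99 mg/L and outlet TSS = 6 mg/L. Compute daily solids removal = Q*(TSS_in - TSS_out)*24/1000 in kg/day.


Concentration drop: TSS_in - TSS_out = 99 - 6 = 93 mg/L
Hourly solids removed = Q * dTSS = 82.7 m^3/h * 93 mg/L = 7691.1 g/h  (m^3/h * mg/L = g/h)
Daily solids removed = 7691.1 * 24 = 184586.4 g/day
Convert g to kg: 184586.4 / 1000 = 184.5864 kg/day

184.5864 kg/day


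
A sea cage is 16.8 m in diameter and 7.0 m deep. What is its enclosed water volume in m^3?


r = d/2 = 16.8/2 = 8.4 m
Base area = pi*r^2 = pi*8.4^2 = 221.67078 m^2
Volume = 221.67078 * 7.0 = 1551.7 m^3

1551.7 m^3


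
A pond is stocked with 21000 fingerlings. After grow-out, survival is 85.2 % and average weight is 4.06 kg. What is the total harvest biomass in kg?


Survivors = 21000 * 85.2/100 = 17892 fish
Harvest biomass = survivors * W_f = 17892 * 4.06 = 72641.52 kg

72641.52 kg


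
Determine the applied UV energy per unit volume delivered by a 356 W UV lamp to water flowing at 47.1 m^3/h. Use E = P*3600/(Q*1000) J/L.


Energy delivered per hour = 356 W * 3600 s = 1281600 J/h
Volume treated per hour = 47.1 m^3/h * 1000 = 47100 L/h
dose = 1281600 / 47100 = 27.2102 J/L

27.2102 J/L


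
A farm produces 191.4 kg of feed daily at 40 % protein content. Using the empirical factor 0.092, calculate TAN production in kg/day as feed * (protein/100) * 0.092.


Protein in feed = 191.4 * 40/100 = 76.56 kg/day
TAN = protein * 0.092 = 76.56 * 0.092 = 7.04352 kg/day

7.04352 kg/day


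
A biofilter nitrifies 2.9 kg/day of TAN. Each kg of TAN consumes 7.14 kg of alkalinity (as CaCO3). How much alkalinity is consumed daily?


Alkalinity factor: 7.14 kg CaCO3 consumed per kg TAN nitrified
alk = 2.9 kg TAN * 7.14 = 20.706 kg CaCO3/day

20.706 kg CaCO3/day


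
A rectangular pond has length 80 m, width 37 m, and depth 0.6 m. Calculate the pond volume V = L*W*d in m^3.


Base area = L * W = 80 * 37 = 2960 m^2
Volume = area * depth = 2960 * 0.6 = 1776 m^3

1776 m^3


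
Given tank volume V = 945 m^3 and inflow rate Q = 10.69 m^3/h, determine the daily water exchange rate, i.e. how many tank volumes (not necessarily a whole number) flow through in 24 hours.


Daily flow volume = 10.69 m^3/h * 24 h = 256.56 m^3/day
Exchanges = daily flow / tank volume = 256.56 / 945 = 0.271492 exchanges/day

0.271492 exchanges/day


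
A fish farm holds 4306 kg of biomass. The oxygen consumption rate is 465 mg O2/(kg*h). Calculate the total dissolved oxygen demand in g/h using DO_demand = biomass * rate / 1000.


Total O2 consumption (mg/h) = 4306 kg * 465 mg/(kg*h) = 2002290 mg/h
Convert to g/h: 2002290 / 1000 = 2002.29 g/h

2002.29 g/h


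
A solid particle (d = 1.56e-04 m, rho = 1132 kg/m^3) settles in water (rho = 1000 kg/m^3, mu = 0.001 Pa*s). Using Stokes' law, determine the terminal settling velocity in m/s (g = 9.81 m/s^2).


Density difference: rho_p - rho_f = 1132 - 1000 = 132 kg/m^3
d^2 = (1.56e-04)^2 = 2.4336e-08 m^2
Numerator = (rho_p - rho_f) * g * d^2 = 132 * 9.81 * 2.4336e-08 = 3.1513173e-05
Denominator = 18 * mu = 18 * 0.001 = 0.018
v_s = 3.1513173e-05 / 0.018 = 0.00175073 m/s
Check: Re = rho_f * v_s * d / mu = 1000 * 0.00175073 * 1.56e-04 / 0.001 = 0.273 < 1, so Stokes' law applies.

0.00175073 m/s


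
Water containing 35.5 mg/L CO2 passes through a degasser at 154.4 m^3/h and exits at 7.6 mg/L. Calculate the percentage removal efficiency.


CO2_out / CO2_in = 7.6 / 35.5 = 0.21408451
Fraction remaining = 0.21408451
efficiency = (1 - 0.21408451) * 100 = 78.5915 %

78.5915 %


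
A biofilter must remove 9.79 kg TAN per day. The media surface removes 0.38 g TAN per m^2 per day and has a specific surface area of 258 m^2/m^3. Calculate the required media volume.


A = 9.79*1000 / 0.38 = 25763.158 m^2
V = 25763.158 / 258 = 99.8572

99.8572 m^3


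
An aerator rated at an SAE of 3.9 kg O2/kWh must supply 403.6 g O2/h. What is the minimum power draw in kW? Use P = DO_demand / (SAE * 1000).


SAE in g O2/kWh = 3.9 * 1000 = 3900 g/kWh
P = DO_demand / SAE_g = 403.6 / 3900 = 0.103487 kW

0.103487 kW


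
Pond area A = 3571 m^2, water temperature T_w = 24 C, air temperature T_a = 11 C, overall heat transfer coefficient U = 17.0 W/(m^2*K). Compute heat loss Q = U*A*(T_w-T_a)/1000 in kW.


Temperature difference dT = 24 - 11 = 13 K
Heat loss (W) = U * A * dT = 17.0 * 3571 * 13 = 789191 W
Convert to kW: 789191 / 1000 = 789.191 kW

789.191 kW


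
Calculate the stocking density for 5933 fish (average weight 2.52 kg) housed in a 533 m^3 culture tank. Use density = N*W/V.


Total biomass = 5933 fish * 2.52 kg = 14951.16 kg
Density = total biomass / volume = 14951.16 / 533 = 28.051 kg/m^3

28.051 kg/m^3


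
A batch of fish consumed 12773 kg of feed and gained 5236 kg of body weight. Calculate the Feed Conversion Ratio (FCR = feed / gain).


FCR = feed consumed / weight gained
FCR = 12773 kg / 5236 kg = 2.43946

2.43946


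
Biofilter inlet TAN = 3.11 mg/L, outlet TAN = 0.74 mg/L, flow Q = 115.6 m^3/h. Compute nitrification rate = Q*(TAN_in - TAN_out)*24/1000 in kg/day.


Concentration drop: TAN_in - TAN_out = 3.11 - 0.74 = 2.37 mg/L
Hourly TAN removed = Q * dTAN = 115.6 m^3/h * 2.37 mg/L = 273.972 g/h  (m^3/h * mg/L = g/h)
Daily TAN removed = 273.972 * 24 = 6575.328 g/day
Convert to kg/day: 6575.328 / 1000 = 6.575328 kg/day

6.575328 kg/day


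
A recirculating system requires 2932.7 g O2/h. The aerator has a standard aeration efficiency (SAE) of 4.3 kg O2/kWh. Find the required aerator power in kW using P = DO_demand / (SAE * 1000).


SAE in g O2/kWh = 4.3 * 1000 = 4300 g/kWh
P = DO_demand / SAE_g = 2932.7 / 4300 = 0.682023 kW

0.682023 kW


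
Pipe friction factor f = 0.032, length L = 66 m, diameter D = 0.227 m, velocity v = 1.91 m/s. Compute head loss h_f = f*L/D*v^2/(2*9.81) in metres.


v^2 = 1.91^2 = 3.6481 m^2/s^2
L/D = 66/0.227 = 290.7489
h_f = f*(L/D)*v^2/(2g) = 0.032 * 290.7489 * 3.6481 / 19.62 = 1.72996 m

1.72996 m


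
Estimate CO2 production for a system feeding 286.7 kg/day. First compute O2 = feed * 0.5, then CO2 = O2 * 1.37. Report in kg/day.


O2 = 286.7 * 0.5 = 143.35
CO2 = 143.35 * 1.37 = 196.3895

196.3895 kg/day


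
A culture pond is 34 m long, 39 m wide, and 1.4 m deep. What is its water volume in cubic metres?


Base area = L * W = 34 * 39 = 1326 m^2
Volume = area * depth = 1326 * 1.4 = 1856.4 m^3

1856.4 m^3


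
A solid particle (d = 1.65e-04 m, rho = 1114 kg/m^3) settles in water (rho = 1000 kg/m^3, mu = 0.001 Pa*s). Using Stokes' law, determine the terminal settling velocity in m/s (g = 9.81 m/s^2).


Density difference: rho_p - rho_f = 1114 - 1000 = 114 kg/m^3
d^2 = (1.65e-04)^2 = 2.7225e-08 m^2
Numerator = (rho_p - rho_f) * g * d^2 = 114 * 9.81 * 2.7225e-08 = 3.0446807e-05
Denominator = 18 * mu = 18 * 0.001 = 0.018
v_s = 3.0446807e-05 / 0.018 = 0.00169149 m/s
Check: Re = rho_f * v_s * d / mu = 1000 * 0.00169149 * 1.65e-04 / 0.001 = 0.279 < 1, so Stokes' law applies.

0.00169149 m/s


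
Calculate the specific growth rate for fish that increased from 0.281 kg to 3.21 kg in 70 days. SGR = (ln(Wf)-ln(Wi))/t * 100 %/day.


ln(W_f) = ln(3.21) = 1.1662709
ln(W_i) = ln(0.281) = -1.2694006
ln(W_f) - ln(W_i) = 1.1662709 - -1.2694006 = 2.4356715
SGR = 2.4356715 / 70 * 100 = 3.47953 %/day

3.47953 %/day


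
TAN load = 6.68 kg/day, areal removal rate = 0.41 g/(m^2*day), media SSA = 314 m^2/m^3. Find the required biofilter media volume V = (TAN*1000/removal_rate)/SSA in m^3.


A = 6.68*1000 / 0.41 = 16292.683 m^2
V = 16292.683 / 314 = 51.8875

51.8875 m^3


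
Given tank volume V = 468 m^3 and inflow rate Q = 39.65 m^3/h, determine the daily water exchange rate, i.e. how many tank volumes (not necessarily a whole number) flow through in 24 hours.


Daily flow volume = 39.65 m^3/h * 24 h = 951.6 m^3/day
Exchanges = daily flow / tank volume = 951.6 / 468 = 2.03333 exchanges/day

2.03333 exchanges/day


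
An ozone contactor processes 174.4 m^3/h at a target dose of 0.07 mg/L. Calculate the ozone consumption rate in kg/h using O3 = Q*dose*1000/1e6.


O3 demand (mg/h) = Q * dose * 1000 = 174.4 * 0.07 * 1000 = 12208 mg/h
Convert mg to kg: 12208 / 1e6 = 0.012208 kg/h

0.012208 kg/h


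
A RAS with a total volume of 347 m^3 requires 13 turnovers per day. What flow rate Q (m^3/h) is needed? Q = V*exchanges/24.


Daily recirculation volume = 347 m^3 * 13 = 4511 m^3/day
Flow rate Q = daily volume / 24 h = 4511 / 24 = 187.958 m^3/h

187.958 m^3/h


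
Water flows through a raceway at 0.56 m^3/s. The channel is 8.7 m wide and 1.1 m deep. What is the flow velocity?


Cross-sectional area = W * d = 8.7 * 1.1 = 9.57 m^2
Velocity = Q / A = 0.56 / 9.57 = 0.0585162 m/s

0.0585162 m/s


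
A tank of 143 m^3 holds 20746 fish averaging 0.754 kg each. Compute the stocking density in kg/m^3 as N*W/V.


Total biomass = 20746 fish * 0.754 kg = 15642.484 kg
Density = total biomass / volume = 15642.484 / 143 = 109.388 kg/m^3

109.388 kg/m^3


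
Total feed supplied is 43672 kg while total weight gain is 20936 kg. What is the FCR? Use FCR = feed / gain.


FCR = feed consumed / weight gained
FCR = 43672 kg / 20936 kg = 2.08598

2.08598


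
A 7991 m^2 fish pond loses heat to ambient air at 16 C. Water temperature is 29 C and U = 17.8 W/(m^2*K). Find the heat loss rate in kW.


Temperature difference dT = 29 - 16 = 13 K
Heat loss (W) = U * A * dT = 17.8 * 7991 * 13 = 1849117.4 W
Convert to kW: 1849117.4 / 1000 = 1849.1174 kW

1849.1174 kW


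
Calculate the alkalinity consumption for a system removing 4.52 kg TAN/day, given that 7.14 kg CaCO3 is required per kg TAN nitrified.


Alkalinity factor: 7.14 kg CaCO3 consumed per kg TAN nitrified
alk = 4.52 kg TAN * 7.14 = 32.2728 kg CaCO3/day

32.2728 kg CaCO3/day


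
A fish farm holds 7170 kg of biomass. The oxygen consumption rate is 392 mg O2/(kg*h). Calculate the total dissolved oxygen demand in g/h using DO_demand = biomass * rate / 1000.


Total O2 consumption (mg/h) = 7170 kg * 392 mg/(kg*h) = 2810640 mg/h
Convert to g/h: 2810640 / 1000 = 2810.64 g/h

2810.64 g/h


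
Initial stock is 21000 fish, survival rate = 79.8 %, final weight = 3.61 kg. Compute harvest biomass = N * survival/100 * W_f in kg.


Survivors = 21000 * 79.8/100 = 16758 fish
Harvest biomass = survivors * W_f = 16758 * 3.61 = 60496.38 kg

60496.38 kg


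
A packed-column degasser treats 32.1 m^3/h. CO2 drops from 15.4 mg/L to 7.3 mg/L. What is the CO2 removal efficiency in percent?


CO2_out / CO2_in = 7.3 / 15.4 = 0.47402597
Fraction remaining = 0.47402597
efficiency = (1 - 0.47402597) * 100 = 52.5974 %

52.5974 %


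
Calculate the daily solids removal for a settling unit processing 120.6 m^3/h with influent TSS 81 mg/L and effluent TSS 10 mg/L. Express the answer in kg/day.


Concentration drop: TSS_in - TSS_out = 81 - 10 = 71 mg/L
Hourly solids removed = Q * dTSS = 120.6 m^3/h * 71 mg/L = 8562.6 g/h  (m^3/h * mg/L = g/h)
Daily solids removed = 8562.6 * 24 = 205502.4 g/day
Convert g to kg: 205502.4 / 1000 = 205.5024 kg/day

205.5024 kg/day


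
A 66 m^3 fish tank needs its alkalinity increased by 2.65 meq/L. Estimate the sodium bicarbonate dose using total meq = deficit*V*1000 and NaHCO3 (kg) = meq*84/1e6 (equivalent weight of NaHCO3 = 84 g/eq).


Tank volume in L = 66 m^3 * 1000 = 66000 L
Total meq required = 2.65 meq/L * 66000 L = 174900 meq
NaHCO3 mass = 174900 meq * 84 mg/meq / 1e6 = 14.6916 kg

14.6916 kg


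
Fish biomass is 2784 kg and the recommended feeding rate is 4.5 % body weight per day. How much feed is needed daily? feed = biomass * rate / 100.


Feeding rate fraction = 4.5% / 100 = 0.045
Daily feed = 2784 kg * 0.045 = 125.28 kg/day

125.28 kg/day


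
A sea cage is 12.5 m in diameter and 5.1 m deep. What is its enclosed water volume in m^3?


r = d/2 = 12.5/2 = 6.25 m
Base area = pi*r^2 = pi*6.25^2 = 122.71846 m^2
Volume = 122.71846 * 5.1 = 625.864 m^3

625.864 m^3


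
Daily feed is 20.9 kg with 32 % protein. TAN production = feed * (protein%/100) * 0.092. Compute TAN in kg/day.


Protein in feed = 20.9 * 32/100 = 6.688 kg/day
TAN = protein * 0.092 = 6.688 * 0.092 = 0.615296 kg/day

0.615296 kg/day


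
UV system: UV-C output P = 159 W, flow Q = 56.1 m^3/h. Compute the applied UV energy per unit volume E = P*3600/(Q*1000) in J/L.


Energy delivered per hour = 159 W * 3600 s = 572400 J/h
Volume treated per hour = 56.1 m^3/h * 1000 = 56100 L/h
dose = 572400 / 56100 = 10.2032 J/L

10.2032 J/L


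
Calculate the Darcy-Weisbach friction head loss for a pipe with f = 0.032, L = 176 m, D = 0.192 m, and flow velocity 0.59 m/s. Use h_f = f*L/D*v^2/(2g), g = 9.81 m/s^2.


v^2 = 0.59^2 = 0.3481 m^2/s^2
L/D = 176/0.192 = 916.66667
h_f = f*(L/D)*v^2/(2g) = 0.032 * 916.66667 * 0.3481 / 19.62 = 0.520435 m

0.520435 m


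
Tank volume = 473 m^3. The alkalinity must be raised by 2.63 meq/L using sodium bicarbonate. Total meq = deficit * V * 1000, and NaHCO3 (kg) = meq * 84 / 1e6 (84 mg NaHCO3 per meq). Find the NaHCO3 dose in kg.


Tank volume in L = 473 m^3 * 1000 = 473000 L
Total meq required = 2.63 meq/L * 473000 L = 1243990 meq
NaHCO3 mass = 1243990 meq * 84 mg/meq / 1e6 = 104.495 kg

104.495 kg


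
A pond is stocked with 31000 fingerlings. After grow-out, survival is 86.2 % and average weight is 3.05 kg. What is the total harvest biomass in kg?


Survivors = 31000 * 86.2/100 = 26722 fish
Harvest biomass = survivors * W_f = 26722 * 3.05 = 81502.1 kg

81502.1 kg


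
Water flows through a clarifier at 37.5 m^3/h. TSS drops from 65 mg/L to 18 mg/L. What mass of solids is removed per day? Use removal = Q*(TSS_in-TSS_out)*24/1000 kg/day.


Concentration drop: TSS_in - TSS_out = 65 - 18 = 47 mg/L
Hourly solids removed = Q * dTSS = 37.5 m^3/h * 47 mg/L = 1762.5 g/h  (m^3/h * mg/L = g/h)
Daily solids removed = 1762.5 * 24 = 42300 g/day
Convert g to kg: 42300 / 1000 = 42.3 kg/day

42.3 kg/day


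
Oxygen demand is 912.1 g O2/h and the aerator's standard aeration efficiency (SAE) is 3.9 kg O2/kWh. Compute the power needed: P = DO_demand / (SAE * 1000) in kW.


SAE in g O2/kWh = 3.9 * 1000 = 3900 g/kWh
P = DO_demand / SAE_g = 912.1 / 3900 = 0.233872 kW

0.233872 kW


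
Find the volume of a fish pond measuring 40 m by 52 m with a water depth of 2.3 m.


Base area = L * W = 40 * 52 = 2080 m^2
Volume = area * depth = 2080 * 2.3 = 4784 m^3

4784 m^3


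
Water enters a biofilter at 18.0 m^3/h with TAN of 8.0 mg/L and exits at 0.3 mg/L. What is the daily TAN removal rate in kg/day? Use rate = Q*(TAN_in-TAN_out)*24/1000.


Concentration drop: TAN_in - TAN_out = 8.0 - 0.3 = 7.7 mg/L
Hourly TAN removed = Q * dTAN = 18.0 m^3/h * 7.7 mg/L = 138.6 g/h  (m^3/h * mg/L = g/h)
Daily TAN removed = 138.6 * 24 = 3326.4 g/day
Convert to kg/day: 3326.4 / 1000 = 3.3264 kg/day

3.3264 kg/day


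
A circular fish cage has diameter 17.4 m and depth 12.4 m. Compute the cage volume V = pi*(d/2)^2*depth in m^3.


r = d/2 = 17.4/2 = 8.7 m
Base area = pi*r^2 = pi*8.7^2 = 237.78715 m^2
Volume = 237.78715 * 12.4 = 2948.56 m^3

2948.56 m^3


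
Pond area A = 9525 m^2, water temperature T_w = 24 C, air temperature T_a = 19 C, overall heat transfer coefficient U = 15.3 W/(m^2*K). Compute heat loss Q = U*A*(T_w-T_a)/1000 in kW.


Temperature difference dT = 24 - 19 = 5 K
Heat loss (W) = U * A * dT = 15.3 * 9525 * 5 = 728662.5 W
Convert to kW: 728662.5 / 1000 = 728.6625 kW

728.6625 kW
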